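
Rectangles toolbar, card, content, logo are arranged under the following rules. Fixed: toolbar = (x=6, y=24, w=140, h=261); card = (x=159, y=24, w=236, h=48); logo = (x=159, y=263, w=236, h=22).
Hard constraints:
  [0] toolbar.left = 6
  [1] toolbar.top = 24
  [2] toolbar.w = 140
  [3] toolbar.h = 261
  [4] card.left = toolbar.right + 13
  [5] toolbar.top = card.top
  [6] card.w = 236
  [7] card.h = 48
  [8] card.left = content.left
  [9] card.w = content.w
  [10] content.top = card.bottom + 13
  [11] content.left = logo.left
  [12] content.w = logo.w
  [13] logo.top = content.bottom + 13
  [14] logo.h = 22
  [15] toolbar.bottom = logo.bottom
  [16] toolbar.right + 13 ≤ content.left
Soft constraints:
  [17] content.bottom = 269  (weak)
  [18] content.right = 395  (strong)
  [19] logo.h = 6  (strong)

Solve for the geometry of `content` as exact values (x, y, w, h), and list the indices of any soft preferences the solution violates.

1. content.x = 159  [card.left = content.left]
2. content.w = 236  [card.w = content.w]
3. content.y = 85  [content.top = card.bottom + 13]
4. content.h = 165  [logo.top = content.bottom + 13]

content = (x=159, y=85, w=236, h=165)
violated soft preferences: 17, 19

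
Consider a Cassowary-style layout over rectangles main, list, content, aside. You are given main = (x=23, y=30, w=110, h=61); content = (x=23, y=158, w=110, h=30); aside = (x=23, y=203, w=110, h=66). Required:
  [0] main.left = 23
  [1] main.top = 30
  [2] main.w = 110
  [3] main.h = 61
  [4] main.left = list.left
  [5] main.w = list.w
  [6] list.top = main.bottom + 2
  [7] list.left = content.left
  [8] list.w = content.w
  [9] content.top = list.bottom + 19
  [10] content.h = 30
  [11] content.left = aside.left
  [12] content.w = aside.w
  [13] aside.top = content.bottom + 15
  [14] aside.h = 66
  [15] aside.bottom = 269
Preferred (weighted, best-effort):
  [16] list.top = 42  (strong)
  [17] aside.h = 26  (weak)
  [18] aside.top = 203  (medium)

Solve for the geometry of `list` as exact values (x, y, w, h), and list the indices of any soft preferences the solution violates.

list = (x=23, y=93, w=110, h=46)
violated soft preferences: 16, 17

1. list.x = 23  [main.left = list.left]
2. list.w = 110  [main.w = list.w]
3. list.y = 93  [list.top = main.bottom + 2]
4. list.h = 46  [content.top = list.bottom + 19]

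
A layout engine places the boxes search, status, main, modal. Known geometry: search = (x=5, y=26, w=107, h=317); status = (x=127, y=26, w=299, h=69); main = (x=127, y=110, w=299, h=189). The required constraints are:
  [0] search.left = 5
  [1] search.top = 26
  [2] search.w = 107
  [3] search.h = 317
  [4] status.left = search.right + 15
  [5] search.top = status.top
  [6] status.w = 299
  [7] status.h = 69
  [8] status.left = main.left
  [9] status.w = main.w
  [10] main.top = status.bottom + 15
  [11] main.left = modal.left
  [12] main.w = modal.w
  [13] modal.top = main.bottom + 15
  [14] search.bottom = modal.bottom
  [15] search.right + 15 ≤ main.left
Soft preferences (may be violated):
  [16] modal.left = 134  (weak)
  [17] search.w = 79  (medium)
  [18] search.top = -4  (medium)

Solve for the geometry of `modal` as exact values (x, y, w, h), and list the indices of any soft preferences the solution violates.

modal = (x=127, y=314, w=299, h=29)
violated soft preferences: 16, 17, 18

1. modal.x = 127  [main.left = modal.left]
2. modal.w = 299  [main.w = modal.w]
3. modal.y = 314  [modal.top = main.bottom + 15]
4. modal.h = 29  [search.bottom = modal.bottom]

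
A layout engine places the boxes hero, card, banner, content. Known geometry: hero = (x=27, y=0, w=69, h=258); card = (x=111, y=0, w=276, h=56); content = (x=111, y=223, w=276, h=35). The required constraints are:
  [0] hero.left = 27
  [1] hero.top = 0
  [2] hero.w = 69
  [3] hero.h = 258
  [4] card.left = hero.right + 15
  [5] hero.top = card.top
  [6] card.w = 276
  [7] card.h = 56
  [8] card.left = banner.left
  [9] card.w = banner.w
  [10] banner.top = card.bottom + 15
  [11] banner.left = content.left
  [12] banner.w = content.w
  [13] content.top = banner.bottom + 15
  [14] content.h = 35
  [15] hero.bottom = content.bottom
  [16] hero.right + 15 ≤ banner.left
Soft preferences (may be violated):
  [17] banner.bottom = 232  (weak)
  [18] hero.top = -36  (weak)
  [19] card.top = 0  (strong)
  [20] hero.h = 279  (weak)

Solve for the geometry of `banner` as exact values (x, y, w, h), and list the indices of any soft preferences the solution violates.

1. banner.x = 111  [card.left = banner.left]
2. banner.w = 276  [card.w = banner.w]
3. banner.y = 71  [banner.top = card.bottom + 15]
4. banner.h = 137  [content.top = banner.bottom + 15]

banner = (x=111, y=71, w=276, h=137)
violated soft preferences: 17, 18, 20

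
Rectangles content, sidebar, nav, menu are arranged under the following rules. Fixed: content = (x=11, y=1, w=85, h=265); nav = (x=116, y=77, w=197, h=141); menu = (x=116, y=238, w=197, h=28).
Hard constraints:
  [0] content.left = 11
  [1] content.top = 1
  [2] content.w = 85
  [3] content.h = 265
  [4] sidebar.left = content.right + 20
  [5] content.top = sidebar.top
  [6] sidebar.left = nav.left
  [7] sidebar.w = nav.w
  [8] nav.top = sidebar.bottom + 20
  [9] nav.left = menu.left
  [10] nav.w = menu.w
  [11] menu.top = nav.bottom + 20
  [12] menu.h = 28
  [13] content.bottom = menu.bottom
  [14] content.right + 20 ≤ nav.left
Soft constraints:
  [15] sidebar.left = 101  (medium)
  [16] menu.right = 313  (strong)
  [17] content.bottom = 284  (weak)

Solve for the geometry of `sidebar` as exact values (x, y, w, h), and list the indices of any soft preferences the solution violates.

1. sidebar.x = 116  [sidebar.left = content.right + 20]
2. sidebar.y = 1  [content.top = sidebar.top]
3. sidebar.w = 197  [sidebar.w = nav.w]
4. sidebar.h = 56  [nav.top = sidebar.bottom + 20]

sidebar = (x=116, y=1, w=197, h=56)
violated soft preferences: 15, 17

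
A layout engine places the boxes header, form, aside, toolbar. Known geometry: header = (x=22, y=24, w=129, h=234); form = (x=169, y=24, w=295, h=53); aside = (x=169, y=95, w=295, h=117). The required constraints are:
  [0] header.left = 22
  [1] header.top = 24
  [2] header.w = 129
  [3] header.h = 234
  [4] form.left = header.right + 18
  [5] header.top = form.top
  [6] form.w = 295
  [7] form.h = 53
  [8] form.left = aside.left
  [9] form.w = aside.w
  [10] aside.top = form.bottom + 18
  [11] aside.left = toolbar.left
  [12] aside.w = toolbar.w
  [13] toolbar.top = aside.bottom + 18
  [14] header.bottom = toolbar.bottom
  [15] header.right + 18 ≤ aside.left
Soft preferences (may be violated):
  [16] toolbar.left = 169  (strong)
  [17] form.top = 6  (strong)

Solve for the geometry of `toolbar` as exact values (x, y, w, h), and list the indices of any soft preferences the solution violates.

1. toolbar.x = 169  [aside.left = toolbar.left]
2. toolbar.w = 295  [aside.w = toolbar.w]
3. toolbar.y = 230  [toolbar.top = aside.bottom + 18]
4. toolbar.h = 28  [header.bottom = toolbar.bottom]

toolbar = (x=169, y=230, w=295, h=28)
violated soft preferences: 17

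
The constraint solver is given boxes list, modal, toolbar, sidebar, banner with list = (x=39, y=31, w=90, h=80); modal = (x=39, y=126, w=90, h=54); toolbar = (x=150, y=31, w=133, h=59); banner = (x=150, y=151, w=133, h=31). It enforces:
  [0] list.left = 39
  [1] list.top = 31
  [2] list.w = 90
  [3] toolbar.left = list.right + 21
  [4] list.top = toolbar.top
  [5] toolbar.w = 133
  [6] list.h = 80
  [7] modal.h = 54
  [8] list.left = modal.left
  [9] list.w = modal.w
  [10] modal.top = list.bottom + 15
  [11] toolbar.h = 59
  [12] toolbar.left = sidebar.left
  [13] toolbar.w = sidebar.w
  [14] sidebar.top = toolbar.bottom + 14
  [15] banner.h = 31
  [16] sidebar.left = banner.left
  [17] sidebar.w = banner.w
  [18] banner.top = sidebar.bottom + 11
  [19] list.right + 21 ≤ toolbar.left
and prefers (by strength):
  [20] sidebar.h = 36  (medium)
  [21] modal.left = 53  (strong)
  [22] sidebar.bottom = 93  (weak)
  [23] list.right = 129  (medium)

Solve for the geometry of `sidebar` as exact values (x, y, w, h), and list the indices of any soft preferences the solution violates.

1. sidebar.x = 150  [toolbar.left = sidebar.left]
2. sidebar.w = 133  [toolbar.w = sidebar.w]
3. sidebar.y = 104  [sidebar.top = toolbar.bottom + 14]
4. sidebar.h = 36  [banner.top = sidebar.bottom + 11]

sidebar = (x=150, y=104, w=133, h=36)
violated soft preferences: 21, 22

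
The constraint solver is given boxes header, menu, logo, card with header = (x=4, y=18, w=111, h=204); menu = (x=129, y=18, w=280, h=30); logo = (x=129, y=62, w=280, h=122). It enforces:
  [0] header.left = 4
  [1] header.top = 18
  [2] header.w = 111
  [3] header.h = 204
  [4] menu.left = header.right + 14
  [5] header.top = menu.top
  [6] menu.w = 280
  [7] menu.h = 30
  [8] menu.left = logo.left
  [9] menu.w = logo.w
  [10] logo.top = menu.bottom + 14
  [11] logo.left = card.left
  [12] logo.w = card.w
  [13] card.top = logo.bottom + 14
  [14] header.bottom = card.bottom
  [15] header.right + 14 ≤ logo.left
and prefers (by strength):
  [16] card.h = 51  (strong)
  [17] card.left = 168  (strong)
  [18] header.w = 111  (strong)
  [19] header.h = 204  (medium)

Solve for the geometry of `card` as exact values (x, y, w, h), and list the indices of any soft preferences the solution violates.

1. card.x = 129  [logo.left = card.left]
2. card.w = 280  [logo.w = card.w]
3. card.y = 198  [card.top = logo.bottom + 14]
4. card.h = 24  [header.bottom = card.bottom]

card = (x=129, y=198, w=280, h=24)
violated soft preferences: 16, 17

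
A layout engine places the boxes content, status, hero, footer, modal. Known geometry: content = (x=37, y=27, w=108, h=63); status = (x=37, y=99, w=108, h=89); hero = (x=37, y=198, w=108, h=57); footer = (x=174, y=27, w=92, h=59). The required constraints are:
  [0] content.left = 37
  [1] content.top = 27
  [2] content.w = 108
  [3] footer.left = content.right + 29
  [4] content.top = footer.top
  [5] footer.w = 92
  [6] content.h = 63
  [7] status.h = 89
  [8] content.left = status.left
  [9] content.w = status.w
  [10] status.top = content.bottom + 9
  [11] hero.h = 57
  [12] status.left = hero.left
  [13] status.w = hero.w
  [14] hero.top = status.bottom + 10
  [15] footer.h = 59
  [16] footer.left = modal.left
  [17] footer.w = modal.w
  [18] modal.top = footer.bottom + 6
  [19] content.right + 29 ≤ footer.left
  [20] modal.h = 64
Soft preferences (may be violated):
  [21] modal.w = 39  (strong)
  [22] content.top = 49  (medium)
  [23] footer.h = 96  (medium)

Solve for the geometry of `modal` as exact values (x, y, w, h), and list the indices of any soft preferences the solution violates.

modal = (x=174, y=92, w=92, h=64)
violated soft preferences: 21, 22, 23

1. modal.x = 174  [footer.left = modal.left]
2. modal.w = 92  [footer.w = modal.w]
3. modal.y = 92  [modal.top = footer.bottom + 6]
4. modal.h = 64  [modal.h = 64]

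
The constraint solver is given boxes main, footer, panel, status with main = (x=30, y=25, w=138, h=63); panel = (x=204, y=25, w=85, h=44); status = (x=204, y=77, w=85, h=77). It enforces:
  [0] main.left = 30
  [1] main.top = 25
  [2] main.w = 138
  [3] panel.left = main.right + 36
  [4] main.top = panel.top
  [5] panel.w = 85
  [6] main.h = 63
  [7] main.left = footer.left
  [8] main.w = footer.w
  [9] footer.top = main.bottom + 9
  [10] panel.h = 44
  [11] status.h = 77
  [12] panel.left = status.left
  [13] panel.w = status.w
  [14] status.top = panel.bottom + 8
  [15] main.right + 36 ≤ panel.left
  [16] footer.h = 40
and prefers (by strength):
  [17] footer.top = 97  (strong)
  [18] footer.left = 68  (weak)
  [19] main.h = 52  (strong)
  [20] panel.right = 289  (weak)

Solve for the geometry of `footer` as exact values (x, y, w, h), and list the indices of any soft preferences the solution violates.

footer = (x=30, y=97, w=138, h=40)
violated soft preferences: 18, 19

1. footer.x = 30  [main.left = footer.left]
2. footer.w = 138  [main.w = footer.w]
3. footer.y = 97  [footer.top = main.bottom + 9]
4. footer.h = 40  [footer.h = 40]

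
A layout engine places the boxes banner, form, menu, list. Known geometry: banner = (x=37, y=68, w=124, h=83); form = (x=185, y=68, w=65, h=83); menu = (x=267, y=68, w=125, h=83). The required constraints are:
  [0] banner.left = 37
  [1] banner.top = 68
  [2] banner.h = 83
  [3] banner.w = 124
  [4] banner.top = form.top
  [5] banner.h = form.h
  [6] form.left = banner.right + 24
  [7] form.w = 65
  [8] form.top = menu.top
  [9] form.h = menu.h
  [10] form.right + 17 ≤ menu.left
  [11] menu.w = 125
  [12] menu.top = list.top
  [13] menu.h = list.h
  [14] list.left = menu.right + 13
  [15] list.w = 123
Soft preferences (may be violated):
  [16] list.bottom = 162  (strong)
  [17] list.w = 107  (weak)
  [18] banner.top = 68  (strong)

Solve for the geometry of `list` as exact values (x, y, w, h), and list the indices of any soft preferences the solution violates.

1. list.y = 68  [menu.top = list.top]
2. list.h = 83  [menu.h = list.h]
3. list.x = 405  [list.left = menu.right + 13]
4. list.w = 123  [list.w = 123]

list = (x=405, y=68, w=123, h=83)
violated soft preferences: 16, 17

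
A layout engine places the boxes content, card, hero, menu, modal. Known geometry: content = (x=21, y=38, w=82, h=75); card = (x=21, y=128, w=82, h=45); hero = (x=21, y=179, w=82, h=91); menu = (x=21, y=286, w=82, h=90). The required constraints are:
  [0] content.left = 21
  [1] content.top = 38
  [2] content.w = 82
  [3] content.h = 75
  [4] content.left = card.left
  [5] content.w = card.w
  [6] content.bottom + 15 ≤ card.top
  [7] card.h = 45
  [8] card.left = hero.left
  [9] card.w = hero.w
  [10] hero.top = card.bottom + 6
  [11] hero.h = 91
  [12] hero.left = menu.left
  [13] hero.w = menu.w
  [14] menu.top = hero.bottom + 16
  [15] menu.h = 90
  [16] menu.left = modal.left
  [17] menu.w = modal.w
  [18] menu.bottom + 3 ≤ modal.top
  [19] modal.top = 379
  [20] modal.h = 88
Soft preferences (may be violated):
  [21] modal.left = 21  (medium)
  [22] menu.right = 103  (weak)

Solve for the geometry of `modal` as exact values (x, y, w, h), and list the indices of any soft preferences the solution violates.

modal = (x=21, y=379, w=82, h=88)
violated soft preferences: none

1. modal.x = 21  [menu.left = modal.left]
2. modal.w = 82  [menu.w = modal.w]
3. modal.y = 379  [modal.top = 379]
4. modal.h = 88  [modal.h = 88]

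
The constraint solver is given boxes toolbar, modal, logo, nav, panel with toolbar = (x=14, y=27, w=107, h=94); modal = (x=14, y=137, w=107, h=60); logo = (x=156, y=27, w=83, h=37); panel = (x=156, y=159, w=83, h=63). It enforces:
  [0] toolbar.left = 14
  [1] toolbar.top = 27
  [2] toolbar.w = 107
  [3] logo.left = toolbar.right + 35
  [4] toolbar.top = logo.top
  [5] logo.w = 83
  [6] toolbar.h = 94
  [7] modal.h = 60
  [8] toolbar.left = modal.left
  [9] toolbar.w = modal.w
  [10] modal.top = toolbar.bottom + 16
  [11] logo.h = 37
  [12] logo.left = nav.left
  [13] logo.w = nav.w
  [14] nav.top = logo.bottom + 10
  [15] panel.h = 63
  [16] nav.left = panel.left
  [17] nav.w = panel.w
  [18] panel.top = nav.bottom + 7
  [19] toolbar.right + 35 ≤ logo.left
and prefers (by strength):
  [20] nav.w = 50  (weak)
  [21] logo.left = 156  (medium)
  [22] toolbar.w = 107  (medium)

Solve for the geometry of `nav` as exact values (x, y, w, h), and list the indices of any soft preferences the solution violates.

nav = (x=156, y=74, w=83, h=78)
violated soft preferences: 20

1. nav.x = 156  [logo.left = nav.left]
2. nav.w = 83  [logo.w = nav.w]
3. nav.y = 74  [nav.top = logo.bottom + 10]
4. nav.h = 78  [panel.top = nav.bottom + 7]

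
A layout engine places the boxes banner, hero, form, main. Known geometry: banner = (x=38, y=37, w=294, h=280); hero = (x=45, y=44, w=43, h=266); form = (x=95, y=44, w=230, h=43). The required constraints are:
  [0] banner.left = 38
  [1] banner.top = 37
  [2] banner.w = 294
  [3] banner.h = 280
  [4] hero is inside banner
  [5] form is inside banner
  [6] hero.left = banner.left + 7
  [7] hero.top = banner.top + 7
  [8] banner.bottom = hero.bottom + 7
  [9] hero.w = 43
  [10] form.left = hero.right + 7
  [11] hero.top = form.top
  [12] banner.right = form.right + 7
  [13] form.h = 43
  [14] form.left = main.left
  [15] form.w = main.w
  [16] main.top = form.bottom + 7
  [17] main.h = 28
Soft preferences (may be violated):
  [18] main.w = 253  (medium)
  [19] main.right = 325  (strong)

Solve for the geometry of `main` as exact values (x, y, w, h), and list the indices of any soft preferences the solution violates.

1. main.x = 95  [form.left = main.left]
2. main.w = 230  [form.w = main.w]
3. main.y = 94  [main.top = form.bottom + 7]
4. main.h = 28  [main.h = 28]

main = (x=95, y=94, w=230, h=28)
violated soft preferences: 18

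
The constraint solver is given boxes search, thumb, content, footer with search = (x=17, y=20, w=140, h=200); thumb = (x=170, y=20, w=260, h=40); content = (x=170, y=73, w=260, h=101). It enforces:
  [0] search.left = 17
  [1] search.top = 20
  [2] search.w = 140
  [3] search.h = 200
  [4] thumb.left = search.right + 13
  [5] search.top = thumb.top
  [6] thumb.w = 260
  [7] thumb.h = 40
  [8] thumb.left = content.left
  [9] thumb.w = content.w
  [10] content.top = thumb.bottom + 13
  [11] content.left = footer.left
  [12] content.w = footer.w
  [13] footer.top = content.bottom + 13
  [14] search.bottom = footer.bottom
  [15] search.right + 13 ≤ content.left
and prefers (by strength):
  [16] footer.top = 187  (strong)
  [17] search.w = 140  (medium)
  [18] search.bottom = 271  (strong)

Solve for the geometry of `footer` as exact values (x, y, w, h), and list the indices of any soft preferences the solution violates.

1. footer.x = 170  [content.left = footer.left]
2. footer.w = 260  [content.w = footer.w]
3. footer.y = 187  [footer.top = content.bottom + 13]
4. footer.h = 33  [search.bottom = footer.bottom]

footer = (x=170, y=187, w=260, h=33)
violated soft preferences: 18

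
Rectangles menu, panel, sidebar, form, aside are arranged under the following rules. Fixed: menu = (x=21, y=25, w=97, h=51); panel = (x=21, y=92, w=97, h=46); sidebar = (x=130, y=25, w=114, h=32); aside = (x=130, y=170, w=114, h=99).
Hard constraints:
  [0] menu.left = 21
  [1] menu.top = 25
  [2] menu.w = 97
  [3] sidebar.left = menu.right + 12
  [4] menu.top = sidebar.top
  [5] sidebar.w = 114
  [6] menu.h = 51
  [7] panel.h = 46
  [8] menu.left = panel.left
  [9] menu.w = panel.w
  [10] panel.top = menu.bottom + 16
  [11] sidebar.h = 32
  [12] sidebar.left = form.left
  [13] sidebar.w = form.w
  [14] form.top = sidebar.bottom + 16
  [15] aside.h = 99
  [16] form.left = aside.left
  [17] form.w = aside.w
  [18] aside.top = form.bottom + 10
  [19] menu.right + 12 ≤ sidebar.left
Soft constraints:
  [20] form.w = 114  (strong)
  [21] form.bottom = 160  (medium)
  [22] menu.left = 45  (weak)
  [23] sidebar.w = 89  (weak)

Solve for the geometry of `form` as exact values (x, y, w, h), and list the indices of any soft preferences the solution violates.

1. form.x = 130  [sidebar.left = form.left]
2. form.w = 114  [sidebar.w = form.w]
3. form.y = 73  [form.top = sidebar.bottom + 16]
4. form.h = 87  [aside.top = form.bottom + 10]

form = (x=130, y=73, w=114, h=87)
violated soft preferences: 22, 23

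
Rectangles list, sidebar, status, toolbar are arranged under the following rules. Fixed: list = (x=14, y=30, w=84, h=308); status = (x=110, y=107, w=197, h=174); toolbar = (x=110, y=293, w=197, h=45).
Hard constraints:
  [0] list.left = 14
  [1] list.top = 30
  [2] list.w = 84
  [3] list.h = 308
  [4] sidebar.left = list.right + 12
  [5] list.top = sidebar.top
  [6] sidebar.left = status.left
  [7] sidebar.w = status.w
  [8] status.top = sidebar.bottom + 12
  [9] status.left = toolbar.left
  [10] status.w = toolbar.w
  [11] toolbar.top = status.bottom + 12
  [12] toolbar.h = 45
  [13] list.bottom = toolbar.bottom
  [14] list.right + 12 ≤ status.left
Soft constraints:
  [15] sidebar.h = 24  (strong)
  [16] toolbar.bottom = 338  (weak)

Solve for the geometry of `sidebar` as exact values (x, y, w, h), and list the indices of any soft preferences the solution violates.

sidebar = (x=110, y=30, w=197, h=65)
violated soft preferences: 15

1. sidebar.x = 110  [sidebar.left = list.right + 12]
2. sidebar.y = 30  [list.top = sidebar.top]
3. sidebar.w = 197  [sidebar.w = status.w]
4. sidebar.h = 65  [status.top = sidebar.bottom + 12]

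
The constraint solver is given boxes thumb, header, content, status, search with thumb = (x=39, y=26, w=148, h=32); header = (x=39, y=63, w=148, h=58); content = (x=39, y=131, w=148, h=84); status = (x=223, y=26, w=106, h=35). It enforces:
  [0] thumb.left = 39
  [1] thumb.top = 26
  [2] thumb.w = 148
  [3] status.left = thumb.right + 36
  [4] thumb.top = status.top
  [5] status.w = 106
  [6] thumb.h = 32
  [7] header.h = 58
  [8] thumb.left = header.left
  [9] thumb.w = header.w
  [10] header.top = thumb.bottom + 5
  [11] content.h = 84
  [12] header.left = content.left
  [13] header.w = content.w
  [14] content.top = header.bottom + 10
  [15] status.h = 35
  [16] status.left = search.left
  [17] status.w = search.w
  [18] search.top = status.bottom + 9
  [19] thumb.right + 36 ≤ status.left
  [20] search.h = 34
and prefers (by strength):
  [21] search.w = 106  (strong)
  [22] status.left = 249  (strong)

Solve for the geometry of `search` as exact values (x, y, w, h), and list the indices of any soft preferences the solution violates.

1. search.x = 223  [status.left = search.left]
2. search.w = 106  [status.w = search.w]
3. search.y = 70  [search.top = status.bottom + 9]
4. search.h = 34  [search.h = 34]

search = (x=223, y=70, w=106, h=34)
violated soft preferences: 22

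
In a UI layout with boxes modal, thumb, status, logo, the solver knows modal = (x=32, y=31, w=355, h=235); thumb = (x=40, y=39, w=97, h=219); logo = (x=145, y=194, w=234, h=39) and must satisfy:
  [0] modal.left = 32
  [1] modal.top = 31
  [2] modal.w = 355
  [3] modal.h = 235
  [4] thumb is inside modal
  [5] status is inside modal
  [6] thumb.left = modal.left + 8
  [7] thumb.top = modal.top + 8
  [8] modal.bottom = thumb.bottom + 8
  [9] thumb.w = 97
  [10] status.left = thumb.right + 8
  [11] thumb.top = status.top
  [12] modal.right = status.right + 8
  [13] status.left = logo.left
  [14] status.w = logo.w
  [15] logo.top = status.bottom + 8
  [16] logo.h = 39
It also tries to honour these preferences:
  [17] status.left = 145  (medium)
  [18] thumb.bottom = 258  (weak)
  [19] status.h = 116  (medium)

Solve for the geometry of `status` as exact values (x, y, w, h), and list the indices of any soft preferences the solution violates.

status = (x=145, y=39, w=234, h=147)
violated soft preferences: 19

1. status.x = 145  [status.left = thumb.right + 8]
2. status.y = 39  [thumb.top = status.top]
3. status.w = 234  [modal.right = status.right + 8]
4. status.h = 147  [logo.top = status.bottom + 8]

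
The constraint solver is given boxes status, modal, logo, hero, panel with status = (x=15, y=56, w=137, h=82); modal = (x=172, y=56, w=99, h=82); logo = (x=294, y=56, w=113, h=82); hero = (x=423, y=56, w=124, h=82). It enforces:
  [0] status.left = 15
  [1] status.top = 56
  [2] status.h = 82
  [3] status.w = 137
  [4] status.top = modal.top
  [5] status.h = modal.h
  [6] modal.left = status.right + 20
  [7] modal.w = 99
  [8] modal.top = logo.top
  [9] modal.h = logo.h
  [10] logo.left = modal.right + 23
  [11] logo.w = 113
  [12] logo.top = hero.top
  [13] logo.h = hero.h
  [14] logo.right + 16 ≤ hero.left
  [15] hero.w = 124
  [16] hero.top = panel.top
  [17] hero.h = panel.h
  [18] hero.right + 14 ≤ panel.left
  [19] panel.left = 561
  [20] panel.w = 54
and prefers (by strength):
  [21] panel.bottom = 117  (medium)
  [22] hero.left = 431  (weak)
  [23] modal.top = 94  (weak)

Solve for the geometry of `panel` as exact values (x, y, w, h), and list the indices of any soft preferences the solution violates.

panel = (x=561, y=56, w=54, h=82)
violated soft preferences: 21, 22, 23

1. panel.y = 56  [hero.top = panel.top]
2. panel.h = 82  [hero.h = panel.h]
3. panel.x = 561  [panel.left = 561]
4. panel.w = 54  [panel.w = 54]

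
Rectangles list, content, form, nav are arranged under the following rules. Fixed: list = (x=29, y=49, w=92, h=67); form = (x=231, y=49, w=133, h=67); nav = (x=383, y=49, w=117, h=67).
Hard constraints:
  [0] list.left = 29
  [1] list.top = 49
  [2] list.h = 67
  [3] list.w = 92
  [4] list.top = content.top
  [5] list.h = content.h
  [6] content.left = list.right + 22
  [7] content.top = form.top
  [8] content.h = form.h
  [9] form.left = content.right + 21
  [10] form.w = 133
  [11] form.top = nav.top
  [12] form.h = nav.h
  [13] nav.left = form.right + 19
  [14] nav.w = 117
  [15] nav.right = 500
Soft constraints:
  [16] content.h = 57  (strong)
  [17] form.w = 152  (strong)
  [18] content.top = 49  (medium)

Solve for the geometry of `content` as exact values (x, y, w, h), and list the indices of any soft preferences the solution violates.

content = (x=143, y=49, w=67, h=67)
violated soft preferences: 16, 17

1. content.y = 49  [list.top = content.top]
2. content.h = 67  [list.h = content.h]
3. content.x = 143  [content.left = list.right + 22]
4. content.w = 67  [form.left = content.right + 21]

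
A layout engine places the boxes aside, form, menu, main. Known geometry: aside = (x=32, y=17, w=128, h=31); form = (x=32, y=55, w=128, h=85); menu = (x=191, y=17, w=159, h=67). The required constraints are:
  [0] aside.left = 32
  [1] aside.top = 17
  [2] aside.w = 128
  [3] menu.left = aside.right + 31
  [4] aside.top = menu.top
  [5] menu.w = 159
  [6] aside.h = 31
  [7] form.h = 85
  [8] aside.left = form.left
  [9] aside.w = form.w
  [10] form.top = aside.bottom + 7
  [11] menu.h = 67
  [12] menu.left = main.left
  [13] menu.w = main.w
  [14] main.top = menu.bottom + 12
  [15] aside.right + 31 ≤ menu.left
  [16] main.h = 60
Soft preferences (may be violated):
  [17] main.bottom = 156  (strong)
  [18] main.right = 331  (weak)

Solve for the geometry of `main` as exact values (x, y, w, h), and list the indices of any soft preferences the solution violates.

main = (x=191, y=96, w=159, h=60)
violated soft preferences: 18

1. main.x = 191  [menu.left = main.left]
2. main.w = 159  [menu.w = main.w]
3. main.y = 96  [main.top = menu.bottom + 12]
4. main.h = 60  [main.h = 60]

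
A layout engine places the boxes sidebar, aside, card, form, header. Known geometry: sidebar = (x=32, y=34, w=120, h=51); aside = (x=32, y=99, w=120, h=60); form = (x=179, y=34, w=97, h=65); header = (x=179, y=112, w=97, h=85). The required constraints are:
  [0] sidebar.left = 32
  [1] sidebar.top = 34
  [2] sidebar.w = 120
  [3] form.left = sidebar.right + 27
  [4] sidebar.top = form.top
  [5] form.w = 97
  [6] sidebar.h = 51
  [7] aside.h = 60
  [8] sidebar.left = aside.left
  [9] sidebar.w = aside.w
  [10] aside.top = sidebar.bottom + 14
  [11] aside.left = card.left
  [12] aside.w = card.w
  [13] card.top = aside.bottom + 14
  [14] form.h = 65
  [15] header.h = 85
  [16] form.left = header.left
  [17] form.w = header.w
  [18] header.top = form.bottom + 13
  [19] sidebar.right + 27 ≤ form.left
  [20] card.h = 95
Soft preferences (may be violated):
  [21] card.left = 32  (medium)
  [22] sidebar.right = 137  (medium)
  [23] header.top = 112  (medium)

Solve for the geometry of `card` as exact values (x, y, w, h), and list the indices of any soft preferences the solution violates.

1. card.x = 32  [aside.left = card.left]
2. card.w = 120  [aside.w = card.w]
3. card.y = 173  [card.top = aside.bottom + 14]
4. card.h = 95  [card.h = 95]

card = (x=32, y=173, w=120, h=95)
violated soft preferences: 22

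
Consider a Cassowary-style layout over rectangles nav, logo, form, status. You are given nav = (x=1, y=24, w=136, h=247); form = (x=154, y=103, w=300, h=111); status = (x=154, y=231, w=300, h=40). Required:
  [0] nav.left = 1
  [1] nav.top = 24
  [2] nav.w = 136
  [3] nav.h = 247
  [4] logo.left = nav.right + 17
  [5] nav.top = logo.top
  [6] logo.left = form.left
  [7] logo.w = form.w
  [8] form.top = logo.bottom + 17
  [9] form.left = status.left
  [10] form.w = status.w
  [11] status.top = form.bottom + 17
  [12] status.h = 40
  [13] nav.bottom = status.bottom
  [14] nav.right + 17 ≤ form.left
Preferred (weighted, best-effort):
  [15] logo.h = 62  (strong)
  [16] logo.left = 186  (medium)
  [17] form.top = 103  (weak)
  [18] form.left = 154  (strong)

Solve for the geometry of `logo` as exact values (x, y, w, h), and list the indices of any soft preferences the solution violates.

logo = (x=154, y=24, w=300, h=62)
violated soft preferences: 16

1. logo.x = 154  [logo.left = nav.right + 17]
2. logo.y = 24  [nav.top = logo.top]
3. logo.w = 300  [logo.w = form.w]
4. logo.h = 62  [form.top = logo.bottom + 17]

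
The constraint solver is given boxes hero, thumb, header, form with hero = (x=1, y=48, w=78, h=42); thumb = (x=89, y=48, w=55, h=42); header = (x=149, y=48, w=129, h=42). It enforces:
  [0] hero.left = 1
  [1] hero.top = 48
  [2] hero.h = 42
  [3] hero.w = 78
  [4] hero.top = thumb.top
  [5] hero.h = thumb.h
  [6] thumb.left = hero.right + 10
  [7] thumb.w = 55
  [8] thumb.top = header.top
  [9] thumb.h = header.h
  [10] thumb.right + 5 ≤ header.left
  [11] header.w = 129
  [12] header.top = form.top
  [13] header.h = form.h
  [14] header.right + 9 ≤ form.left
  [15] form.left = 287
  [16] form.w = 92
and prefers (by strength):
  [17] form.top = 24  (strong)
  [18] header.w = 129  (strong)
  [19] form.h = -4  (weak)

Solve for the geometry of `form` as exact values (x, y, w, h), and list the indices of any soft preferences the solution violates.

form = (x=287, y=48, w=92, h=42)
violated soft preferences: 17, 19

1. form.y = 48  [header.top = form.top]
2. form.h = 42  [header.h = form.h]
3. form.x = 287  [form.left = 287]
4. form.w = 92  [form.w = 92]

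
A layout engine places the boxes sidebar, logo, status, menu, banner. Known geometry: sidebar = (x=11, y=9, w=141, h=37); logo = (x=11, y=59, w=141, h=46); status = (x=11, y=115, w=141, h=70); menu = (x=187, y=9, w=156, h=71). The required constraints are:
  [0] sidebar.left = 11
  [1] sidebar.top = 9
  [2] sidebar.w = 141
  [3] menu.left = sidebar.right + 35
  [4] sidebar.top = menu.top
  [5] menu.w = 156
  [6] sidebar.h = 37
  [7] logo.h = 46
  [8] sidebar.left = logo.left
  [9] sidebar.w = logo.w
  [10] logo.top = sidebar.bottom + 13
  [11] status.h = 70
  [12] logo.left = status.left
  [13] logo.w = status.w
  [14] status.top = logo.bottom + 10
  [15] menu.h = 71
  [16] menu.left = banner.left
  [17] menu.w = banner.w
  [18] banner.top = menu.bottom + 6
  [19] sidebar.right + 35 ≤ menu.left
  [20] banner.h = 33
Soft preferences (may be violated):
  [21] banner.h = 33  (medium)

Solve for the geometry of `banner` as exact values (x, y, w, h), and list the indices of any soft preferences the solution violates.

1. banner.x = 187  [menu.left = banner.left]
2. banner.w = 156  [menu.w = banner.w]
3. banner.y = 86  [banner.top = menu.bottom + 6]
4. banner.h = 33  [banner.h = 33]

banner = (x=187, y=86, w=156, h=33)
violated soft preferences: none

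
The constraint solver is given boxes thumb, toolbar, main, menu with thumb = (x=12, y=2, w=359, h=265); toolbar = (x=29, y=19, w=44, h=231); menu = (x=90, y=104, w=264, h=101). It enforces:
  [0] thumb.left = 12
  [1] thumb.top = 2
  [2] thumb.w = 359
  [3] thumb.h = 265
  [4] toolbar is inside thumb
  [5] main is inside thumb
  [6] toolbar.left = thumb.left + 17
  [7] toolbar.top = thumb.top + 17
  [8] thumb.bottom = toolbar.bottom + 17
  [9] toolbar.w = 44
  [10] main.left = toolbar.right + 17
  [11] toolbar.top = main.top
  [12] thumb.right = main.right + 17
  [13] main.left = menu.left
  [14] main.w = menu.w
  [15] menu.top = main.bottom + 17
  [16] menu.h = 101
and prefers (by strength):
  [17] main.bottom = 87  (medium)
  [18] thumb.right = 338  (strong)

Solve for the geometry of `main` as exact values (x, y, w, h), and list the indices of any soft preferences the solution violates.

main = (x=90, y=19, w=264, h=68)
violated soft preferences: 18

1. main.x = 90  [main.left = toolbar.right + 17]
2. main.y = 19  [toolbar.top = main.top]
3. main.w = 264  [thumb.right = main.right + 17]
4. main.h = 68  [menu.top = main.bottom + 17]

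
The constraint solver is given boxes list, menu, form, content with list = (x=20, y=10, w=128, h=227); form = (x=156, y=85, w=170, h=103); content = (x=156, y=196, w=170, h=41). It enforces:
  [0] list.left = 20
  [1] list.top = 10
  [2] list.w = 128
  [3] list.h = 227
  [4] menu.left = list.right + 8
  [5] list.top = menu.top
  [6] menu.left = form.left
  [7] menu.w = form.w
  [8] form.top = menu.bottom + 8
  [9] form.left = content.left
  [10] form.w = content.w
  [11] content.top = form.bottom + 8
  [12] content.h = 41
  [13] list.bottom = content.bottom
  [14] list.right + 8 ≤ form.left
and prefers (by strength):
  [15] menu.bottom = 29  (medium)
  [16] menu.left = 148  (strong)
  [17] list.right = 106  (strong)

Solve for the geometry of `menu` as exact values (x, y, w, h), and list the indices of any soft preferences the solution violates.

menu = (x=156, y=10, w=170, h=67)
violated soft preferences: 15, 16, 17

1. menu.x = 156  [menu.left = list.right + 8]
2. menu.y = 10  [list.top = menu.top]
3. menu.w = 170  [menu.w = form.w]
4. menu.h = 67  [form.top = menu.bottom + 8]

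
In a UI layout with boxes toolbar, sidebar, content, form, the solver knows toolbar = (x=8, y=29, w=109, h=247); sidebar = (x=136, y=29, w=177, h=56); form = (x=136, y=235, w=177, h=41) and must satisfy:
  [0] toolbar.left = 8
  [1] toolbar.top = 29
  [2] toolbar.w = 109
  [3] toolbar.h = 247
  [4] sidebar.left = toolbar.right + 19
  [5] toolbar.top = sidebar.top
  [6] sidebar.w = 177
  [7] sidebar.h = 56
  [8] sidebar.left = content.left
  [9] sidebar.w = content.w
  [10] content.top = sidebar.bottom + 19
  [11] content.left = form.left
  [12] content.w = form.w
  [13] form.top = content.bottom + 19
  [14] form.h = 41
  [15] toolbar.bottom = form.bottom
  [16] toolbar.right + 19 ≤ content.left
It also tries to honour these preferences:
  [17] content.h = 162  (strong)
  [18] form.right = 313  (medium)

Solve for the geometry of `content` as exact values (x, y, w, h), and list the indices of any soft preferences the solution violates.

1. content.x = 136  [sidebar.left = content.left]
2. content.w = 177  [sidebar.w = content.w]
3. content.y = 104  [content.top = sidebar.bottom + 19]
4. content.h = 112  [form.top = content.bottom + 19]

content = (x=136, y=104, w=177, h=112)
violated soft preferences: 17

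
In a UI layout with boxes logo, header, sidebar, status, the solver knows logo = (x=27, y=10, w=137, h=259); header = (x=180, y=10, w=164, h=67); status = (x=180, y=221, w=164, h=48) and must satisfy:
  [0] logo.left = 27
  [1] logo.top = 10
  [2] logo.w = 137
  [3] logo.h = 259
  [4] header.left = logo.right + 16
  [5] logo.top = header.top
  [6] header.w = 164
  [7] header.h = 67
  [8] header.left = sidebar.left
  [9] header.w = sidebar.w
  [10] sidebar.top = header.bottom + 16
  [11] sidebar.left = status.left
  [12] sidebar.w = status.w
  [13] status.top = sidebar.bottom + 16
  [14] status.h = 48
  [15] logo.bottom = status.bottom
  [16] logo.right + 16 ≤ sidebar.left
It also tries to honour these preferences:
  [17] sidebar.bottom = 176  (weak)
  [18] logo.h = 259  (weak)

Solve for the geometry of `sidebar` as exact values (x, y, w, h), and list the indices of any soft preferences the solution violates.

sidebar = (x=180, y=93, w=164, h=112)
violated soft preferences: 17

1. sidebar.x = 180  [header.left = sidebar.left]
2. sidebar.w = 164  [header.w = sidebar.w]
3. sidebar.y = 93  [sidebar.top = header.bottom + 16]
4. sidebar.h = 112  [status.top = sidebar.bottom + 16]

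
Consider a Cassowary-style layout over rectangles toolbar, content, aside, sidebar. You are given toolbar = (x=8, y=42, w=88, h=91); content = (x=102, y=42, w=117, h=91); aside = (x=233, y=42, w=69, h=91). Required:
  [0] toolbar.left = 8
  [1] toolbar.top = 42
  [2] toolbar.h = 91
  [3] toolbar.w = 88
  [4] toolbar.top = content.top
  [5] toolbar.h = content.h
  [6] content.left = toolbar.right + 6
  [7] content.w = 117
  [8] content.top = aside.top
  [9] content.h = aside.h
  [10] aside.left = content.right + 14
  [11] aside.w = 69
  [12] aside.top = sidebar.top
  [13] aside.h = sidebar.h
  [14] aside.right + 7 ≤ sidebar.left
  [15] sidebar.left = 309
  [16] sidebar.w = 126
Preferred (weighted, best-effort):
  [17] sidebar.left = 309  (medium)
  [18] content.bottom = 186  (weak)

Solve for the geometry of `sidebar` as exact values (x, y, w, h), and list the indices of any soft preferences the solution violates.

sidebar = (x=309, y=42, w=126, h=91)
violated soft preferences: 18

1. sidebar.y = 42  [aside.top = sidebar.top]
2. sidebar.h = 91  [aside.h = sidebar.h]
3. sidebar.x = 309  [sidebar.left = 309]
4. sidebar.w = 126  [sidebar.w = 126]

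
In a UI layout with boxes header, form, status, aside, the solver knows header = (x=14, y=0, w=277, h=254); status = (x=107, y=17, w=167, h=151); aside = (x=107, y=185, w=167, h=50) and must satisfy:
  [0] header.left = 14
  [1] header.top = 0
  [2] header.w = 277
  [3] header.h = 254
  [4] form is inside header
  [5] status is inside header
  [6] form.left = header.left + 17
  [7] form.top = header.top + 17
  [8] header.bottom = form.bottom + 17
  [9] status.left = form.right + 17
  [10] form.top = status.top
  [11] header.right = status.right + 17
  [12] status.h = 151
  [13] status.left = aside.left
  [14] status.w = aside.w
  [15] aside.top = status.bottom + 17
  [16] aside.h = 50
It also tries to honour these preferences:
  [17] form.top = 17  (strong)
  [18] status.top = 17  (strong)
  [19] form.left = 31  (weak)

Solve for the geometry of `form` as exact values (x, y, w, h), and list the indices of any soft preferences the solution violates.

form = (x=31, y=17, w=59, h=220)
violated soft preferences: none

1. form.x = 31  [form.left = header.left + 17]
2. form.y = 17  [form.top = header.top + 17]
3. form.h = 220  [header.bottom = form.bottom + 17]
4. form.w = 59  [status.left = form.right + 17]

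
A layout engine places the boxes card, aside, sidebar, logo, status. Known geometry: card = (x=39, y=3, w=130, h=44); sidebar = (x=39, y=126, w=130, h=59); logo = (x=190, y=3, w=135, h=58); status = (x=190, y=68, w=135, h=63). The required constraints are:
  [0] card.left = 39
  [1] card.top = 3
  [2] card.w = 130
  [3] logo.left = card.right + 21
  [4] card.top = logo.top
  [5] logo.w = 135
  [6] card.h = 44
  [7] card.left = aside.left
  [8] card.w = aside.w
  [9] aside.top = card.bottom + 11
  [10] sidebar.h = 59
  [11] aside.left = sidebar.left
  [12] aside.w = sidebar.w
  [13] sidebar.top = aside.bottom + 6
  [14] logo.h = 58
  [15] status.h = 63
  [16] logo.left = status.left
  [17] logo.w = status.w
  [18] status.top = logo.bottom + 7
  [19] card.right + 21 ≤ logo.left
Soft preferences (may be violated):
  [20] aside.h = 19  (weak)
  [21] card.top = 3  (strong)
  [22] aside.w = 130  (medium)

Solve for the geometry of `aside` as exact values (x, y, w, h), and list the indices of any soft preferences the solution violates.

1. aside.x = 39  [card.left = aside.left]
2. aside.w = 130  [card.w = aside.w]
3. aside.y = 58  [aside.top = card.bottom + 11]
4. aside.h = 62  [sidebar.top = aside.bottom + 6]

aside = (x=39, y=58, w=130, h=62)
violated soft preferences: 20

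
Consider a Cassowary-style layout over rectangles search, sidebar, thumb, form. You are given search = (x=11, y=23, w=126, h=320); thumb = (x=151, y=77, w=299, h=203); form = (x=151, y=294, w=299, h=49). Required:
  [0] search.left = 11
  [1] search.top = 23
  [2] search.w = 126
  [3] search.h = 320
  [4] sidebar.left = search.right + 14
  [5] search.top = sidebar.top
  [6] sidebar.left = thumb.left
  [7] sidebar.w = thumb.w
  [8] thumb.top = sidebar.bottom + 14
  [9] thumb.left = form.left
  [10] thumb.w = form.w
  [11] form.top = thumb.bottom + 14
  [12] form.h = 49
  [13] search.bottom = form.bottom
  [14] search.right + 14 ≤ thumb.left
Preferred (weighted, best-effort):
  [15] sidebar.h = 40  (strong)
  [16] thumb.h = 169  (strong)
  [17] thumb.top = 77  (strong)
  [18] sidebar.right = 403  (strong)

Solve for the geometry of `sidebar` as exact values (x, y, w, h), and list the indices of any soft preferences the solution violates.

1. sidebar.x = 151  [sidebar.left = search.right + 14]
2. sidebar.y = 23  [search.top = sidebar.top]
3. sidebar.w = 299  [sidebar.w = thumb.w]
4. sidebar.h = 40  [thumb.top = sidebar.bottom + 14]

sidebar = (x=151, y=23, w=299, h=40)
violated soft preferences: 16, 18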